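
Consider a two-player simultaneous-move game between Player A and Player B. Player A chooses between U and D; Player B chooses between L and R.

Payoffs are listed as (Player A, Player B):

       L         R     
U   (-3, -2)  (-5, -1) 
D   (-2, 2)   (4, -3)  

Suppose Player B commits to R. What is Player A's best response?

Against R, Player A earns -5 from U and 4 from D.
So D is the best response.

D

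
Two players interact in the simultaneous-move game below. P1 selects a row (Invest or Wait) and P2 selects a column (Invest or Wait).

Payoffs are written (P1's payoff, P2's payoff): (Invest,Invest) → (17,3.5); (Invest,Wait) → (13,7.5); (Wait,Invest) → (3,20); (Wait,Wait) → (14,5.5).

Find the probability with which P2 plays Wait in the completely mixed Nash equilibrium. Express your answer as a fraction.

Let y be the probability that P2 plays Invest. In a completely mixed equilibrium, P1 must be indifferent between Invest and Wait.
P1's expected payoff from Invest is 17y + 13(1−y); from Wait it is 3y + 14(1−y).
Setting these equal: 4y + 13 = −11y + 14, so y = 1/15.
Therefore P2 plays Wait with probability 1 − 1/15 = 14/15.

14/15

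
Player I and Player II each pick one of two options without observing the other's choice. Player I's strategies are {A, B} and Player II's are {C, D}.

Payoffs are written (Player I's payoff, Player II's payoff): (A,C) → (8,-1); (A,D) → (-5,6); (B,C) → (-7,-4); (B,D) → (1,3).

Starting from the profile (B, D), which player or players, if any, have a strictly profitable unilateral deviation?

Neither

Player I at (B, D) earns 1; deviating to A yields -5 — not better.
Player II earns 3; deviating to C yields -4 — not better.
Neither player can strictly improve; the profile is a Nash equilibrium.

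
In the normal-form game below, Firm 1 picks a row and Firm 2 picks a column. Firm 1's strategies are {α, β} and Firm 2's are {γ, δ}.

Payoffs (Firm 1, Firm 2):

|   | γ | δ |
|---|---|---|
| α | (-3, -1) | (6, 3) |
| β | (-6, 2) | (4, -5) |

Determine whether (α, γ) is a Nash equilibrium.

At (α, γ), Firm 1 earns -3; switching to β would give -6, so Firm 1 has no profitable deviation.
Firm 2 earns -1; switching to δ would give 3, so Firm 2 would deviate.
Since at least one player can profitably deviate, this is not a Nash equilibrium.

No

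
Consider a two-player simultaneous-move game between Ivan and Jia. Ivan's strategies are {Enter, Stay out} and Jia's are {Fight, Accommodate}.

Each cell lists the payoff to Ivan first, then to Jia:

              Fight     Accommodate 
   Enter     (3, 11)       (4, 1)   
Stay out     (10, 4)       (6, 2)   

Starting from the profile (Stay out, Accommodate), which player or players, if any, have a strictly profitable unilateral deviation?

Jia

Ivan at (Stay out, Accommodate) earns 6; deviating to Enter yields 4 — not better.
Jia earns 2; deviating to Fight yields 4 — a strict improvement.
Only Jia has a strictly profitable deviation.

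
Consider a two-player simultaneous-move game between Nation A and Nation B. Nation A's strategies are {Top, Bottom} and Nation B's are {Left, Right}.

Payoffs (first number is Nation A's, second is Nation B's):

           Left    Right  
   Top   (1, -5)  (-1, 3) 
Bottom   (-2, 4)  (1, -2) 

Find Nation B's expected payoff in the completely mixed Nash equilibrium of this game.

1/7

First find p, the probability Nation A plays Top, from Nation B's indifference between Left and Right: −5p + 4(1−p) = 3p − 2(1−p), giving p = 3/7.
Since Nation B is indifferent in equilibrium, Nation B's expected payoff equals the payoff from either column against (3/7, 4/7). Using Left: −5(3/7) + 4(4/7) = 1/7.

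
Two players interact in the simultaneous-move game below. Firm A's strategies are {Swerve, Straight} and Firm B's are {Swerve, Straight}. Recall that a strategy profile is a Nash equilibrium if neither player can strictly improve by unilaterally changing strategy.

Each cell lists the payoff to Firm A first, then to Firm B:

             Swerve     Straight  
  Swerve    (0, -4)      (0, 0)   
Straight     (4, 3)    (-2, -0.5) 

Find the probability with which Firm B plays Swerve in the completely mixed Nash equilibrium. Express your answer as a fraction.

Let q be the probability that Firm B plays Swerve. In a completely mixed equilibrium, Firm A must be indifferent between Swerve and Straight.
Firm A's expected payoff from Swerve is 0; from Straight it is 4q − 2(1−q).
Setting these equal: 0 = 6q − 2, so q = 1/3.

1/3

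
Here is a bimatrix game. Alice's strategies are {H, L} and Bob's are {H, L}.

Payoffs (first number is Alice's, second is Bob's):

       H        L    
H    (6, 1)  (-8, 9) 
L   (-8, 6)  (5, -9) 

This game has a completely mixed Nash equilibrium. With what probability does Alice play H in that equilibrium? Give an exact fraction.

15/23

Let p be the probability that Alice plays H. In a completely mixed equilibrium, Bob must be indifferent between H and L.
Bob's expected payoff from H is p + 6(1−p); from L it is 9p − 9(1−p).
Setting these equal: −5p + 6 = 18p − 9, so p = 15/23.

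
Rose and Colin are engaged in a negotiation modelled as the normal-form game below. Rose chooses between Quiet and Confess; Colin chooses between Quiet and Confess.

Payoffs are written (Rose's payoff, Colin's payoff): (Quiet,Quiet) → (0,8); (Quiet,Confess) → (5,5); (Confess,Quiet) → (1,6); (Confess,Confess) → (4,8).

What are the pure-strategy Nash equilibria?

(Quiet, Quiet): Rose prefers Confess (1 > 0) — not an equilibrium.
(Quiet, Confess): Colin prefers Quiet (8 > 5) — not an equilibrium.
(Confess, Quiet): Colin prefers Confess (8 > 6) — not an equilibrium.
(Confess, Confess): Rose prefers Quiet (5 > 4) — not an equilibrium.

none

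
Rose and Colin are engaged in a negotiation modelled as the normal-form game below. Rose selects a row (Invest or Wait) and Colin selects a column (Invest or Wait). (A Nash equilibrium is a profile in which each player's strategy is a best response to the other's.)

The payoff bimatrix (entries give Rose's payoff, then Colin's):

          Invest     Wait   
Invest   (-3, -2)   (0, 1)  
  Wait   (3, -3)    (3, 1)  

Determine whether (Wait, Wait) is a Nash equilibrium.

At (Wait, Wait), Rose earns 3; switching to Invest would give 0, so Rose has no profitable deviation.
Colin earns 1; switching to Invest would give -3, so Colin has no profitable deviation.
Neither player can gain by a unilateral deviation, so this profile is a Nash equilibrium.

Yes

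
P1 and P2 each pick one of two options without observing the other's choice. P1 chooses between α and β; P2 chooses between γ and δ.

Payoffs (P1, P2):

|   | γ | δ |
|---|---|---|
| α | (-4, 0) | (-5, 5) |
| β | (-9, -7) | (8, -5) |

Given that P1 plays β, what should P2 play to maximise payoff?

Against β, P2 earns -7 from γ and -5 from δ.
So δ is the best response.

δ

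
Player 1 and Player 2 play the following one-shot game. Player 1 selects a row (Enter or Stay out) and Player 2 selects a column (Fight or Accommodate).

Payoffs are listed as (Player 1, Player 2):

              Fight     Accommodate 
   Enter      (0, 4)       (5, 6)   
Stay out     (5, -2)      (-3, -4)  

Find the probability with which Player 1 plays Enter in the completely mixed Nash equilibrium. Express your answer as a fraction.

1/2

Let x be the probability that Player 1 plays Enter. In a completely mixed equilibrium, Player 2 must be indifferent between Fight and Accommodate.
Player 2's expected payoff from Fight is 4x − 2(1−x); from Accommodate it is 6x − 4(1−x).
Setting these equal: 6x − 2 = 10x − 4, so x = 1/2.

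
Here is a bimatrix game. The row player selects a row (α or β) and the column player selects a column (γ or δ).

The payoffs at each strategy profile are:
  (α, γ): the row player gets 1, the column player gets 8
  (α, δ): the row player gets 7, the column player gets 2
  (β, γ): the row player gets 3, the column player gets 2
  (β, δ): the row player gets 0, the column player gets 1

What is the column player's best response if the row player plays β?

γ

Against β, the column player earns 2 from γ and 1 from δ.
So γ is the best response.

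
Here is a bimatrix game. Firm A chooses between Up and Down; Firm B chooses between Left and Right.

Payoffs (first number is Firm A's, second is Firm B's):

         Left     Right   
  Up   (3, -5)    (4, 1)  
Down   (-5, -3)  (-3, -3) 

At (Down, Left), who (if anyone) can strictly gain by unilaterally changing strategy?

Firm A at (Down, Left) earns -5; deviating to Up yields 3 — a strict improvement.
Firm B earns -3; deviating to Right yields -3 — not better.
Only Firm A has a strictly profitable deviation.

Firm A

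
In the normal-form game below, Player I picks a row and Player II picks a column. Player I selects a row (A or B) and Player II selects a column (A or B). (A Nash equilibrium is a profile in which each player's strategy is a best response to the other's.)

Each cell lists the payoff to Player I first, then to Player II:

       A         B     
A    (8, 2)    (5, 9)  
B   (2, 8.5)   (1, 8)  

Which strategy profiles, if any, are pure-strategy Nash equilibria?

(A, A): Player II prefers B (9 > 2) — not an equilibrium.
(A, B): Player I gets 5 ≥ 1 from B, and Player II gets 9 ≥ 2 from A — Nash equilibrium.
(B, A): Player I prefers A (8 > 2) — not an equilibrium.
(B, B): Player I prefers A (5 > 1); Player II prefers A (8.5 > 8) — not an equilibrium.

(A, B)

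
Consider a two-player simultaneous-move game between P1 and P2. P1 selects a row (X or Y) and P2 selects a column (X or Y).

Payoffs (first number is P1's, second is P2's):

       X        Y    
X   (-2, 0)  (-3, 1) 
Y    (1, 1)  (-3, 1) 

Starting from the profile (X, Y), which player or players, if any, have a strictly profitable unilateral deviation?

Neither

P1 at (X, Y) earns -3; deviating to Y yields -3 — not better.
P2 earns 1; deviating to X yields 0 — not better.
Neither player can strictly improve; the profile is a Nash equilibrium.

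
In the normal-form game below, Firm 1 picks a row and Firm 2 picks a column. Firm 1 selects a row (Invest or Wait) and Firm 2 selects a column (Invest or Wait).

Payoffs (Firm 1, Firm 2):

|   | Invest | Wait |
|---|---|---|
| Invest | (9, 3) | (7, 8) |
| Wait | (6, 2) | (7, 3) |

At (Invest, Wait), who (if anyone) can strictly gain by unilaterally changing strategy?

Firm 1 at (Invest, Wait) earns 7; deviating to Wait yields 7 — not better.
Firm 2 earns 8; deviating to Invest yields 3 — not better.
Neither player can strictly improve; the profile is a Nash equilibrium.

Neither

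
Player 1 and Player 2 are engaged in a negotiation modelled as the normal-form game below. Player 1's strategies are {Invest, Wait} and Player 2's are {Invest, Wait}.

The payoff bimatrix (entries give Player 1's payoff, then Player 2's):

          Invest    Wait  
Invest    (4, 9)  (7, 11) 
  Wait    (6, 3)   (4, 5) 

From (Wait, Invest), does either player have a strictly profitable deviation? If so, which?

Player 1 at (Wait, Invest) earns 6; deviating to Invest yields 4 — not better.
Player 2 earns 3; deviating to Wait yields 5 — a strict improvement.
Only Player 2 has a strictly profitable deviation.

Player 2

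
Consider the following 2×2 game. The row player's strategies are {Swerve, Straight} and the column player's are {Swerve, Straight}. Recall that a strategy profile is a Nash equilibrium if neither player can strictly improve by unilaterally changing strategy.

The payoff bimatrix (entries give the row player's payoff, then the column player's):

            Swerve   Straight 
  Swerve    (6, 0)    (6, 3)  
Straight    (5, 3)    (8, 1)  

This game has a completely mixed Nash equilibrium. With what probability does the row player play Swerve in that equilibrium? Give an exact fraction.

2/5

Let x be the probability that the row player plays Swerve. In a completely mixed equilibrium, the column player must be indifferent between Swerve and Straight.
The column player's expected payoff from Swerve is 3(1−x); from Straight it is 3x + (1−x).
Setting these equal: −3x + 3 = 2x + 1, so x = 2/5.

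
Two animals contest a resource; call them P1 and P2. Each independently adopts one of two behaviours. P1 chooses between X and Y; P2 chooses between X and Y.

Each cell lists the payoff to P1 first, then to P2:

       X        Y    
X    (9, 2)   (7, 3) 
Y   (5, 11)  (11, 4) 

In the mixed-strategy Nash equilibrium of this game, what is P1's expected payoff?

8

First find y, the probability P2 plays X, from P1's indifference between X and Y: 9y + 7(1−y) = 5y + 11(1−y), giving y = 1/2.
Since P1 is indifferent in equilibrium, P1's expected payoff equals the payoff from either row against (1/2, 1/2). Using X: 9(1/2) + 7(1/2) = 8.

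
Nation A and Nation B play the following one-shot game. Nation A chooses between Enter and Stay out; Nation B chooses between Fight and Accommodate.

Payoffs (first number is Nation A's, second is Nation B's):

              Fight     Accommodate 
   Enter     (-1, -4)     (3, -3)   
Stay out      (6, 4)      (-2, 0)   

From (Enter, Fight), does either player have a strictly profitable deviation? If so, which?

Nation A at (Enter, Fight) earns -1; deviating to Stay out yields 6 — a strict improvement.
Nation B earns -4; deviating to Accommodate yields -3 — a strict improvement.
Both Nation A and Nation B have strictly profitable deviations.

Both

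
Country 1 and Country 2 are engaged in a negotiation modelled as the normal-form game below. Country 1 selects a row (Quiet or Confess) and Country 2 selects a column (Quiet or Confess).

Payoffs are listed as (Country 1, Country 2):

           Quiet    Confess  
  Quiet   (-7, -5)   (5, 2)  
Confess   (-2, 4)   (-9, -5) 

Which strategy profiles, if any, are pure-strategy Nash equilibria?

(Quiet, Confess) and (Confess, Quiet)

(Quiet, Quiet): Country 1 prefers Confess (-2 > -7); Country 2 prefers Confess (2 > -5) — not an equilibrium.
(Quiet, Confess): Country 1 gets 5 ≥ -9 from Confess, and Country 2 gets 2 ≥ -5 from Quiet — Nash equilibrium.
(Confess, Quiet): Country 1 gets -2 ≥ -7 from Quiet, and Country 2 gets 4 ≥ -5 from Confess — Nash equilibrium.
(Confess, Confess): Country 1 prefers Quiet (5 > -9); Country 2 prefers Quiet (4 > -5) — not an equilibrium.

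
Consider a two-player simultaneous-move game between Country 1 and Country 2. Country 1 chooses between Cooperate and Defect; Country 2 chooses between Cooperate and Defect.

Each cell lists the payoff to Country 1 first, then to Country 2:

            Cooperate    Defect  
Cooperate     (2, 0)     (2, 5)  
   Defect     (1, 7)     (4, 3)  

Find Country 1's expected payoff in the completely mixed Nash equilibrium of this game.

First find q, the probability Country 2 plays Cooperate, from Country 1's indifference between Cooperate and Defect: 2q + 2(1−q) = q + 4(1−q), giving q = 2/3.
Since Country 1 is indifferent in equilibrium, Country 1's expected payoff equals the payoff from either row against (2/3, 1/3). Using Cooperate: 2(2/3) + 2(1/3) = 2.

2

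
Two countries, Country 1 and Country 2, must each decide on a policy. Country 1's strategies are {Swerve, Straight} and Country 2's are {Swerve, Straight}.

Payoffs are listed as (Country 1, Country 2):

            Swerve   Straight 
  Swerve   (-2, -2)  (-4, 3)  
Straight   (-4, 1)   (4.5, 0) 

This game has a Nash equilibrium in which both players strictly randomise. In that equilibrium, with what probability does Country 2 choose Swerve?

Let y be the probability that Country 2 plays Swerve. In a completely mixed equilibrium, Country 1 must be indifferent between Swerve and Straight.
Country 1's expected payoff from Swerve is −2y − 4(1−y); from Straight it is −4y + 4.5(1−y).
Setting these equal: 2y − 4 = −8.5y + 4.5, so y = 17/21.

17/21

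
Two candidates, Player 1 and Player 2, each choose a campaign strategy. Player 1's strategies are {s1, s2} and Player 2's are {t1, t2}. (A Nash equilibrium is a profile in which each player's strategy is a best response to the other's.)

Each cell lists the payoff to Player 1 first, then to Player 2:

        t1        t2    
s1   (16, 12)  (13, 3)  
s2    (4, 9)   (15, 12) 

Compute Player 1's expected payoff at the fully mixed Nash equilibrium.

94/7

First find q, the probability Player 2 plays t1, from Player 1's indifference between s1 and s2: 16q + 13(1−q) = 4q + 15(1−q), giving q = 1/7.
Since Player 1 is indifferent in equilibrium, Player 1's expected payoff equals the payoff from either row against (1/7, 6/7). Using s1: 16(1/7) + 13(6/7) = 94/7.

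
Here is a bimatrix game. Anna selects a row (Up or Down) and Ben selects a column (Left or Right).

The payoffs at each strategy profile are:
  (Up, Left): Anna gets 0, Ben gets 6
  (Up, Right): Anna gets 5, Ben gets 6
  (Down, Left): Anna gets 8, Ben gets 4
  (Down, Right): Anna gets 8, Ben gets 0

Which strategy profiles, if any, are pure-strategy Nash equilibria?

(Up, Left): Anna prefers Down (8 > 0) — not an equilibrium.
(Up, Right): Anna prefers Down (8 > 5) — not an equilibrium.
(Down, Left): Anna gets 8 ≥ 0 from Up, and Ben gets 4 ≥ 0 from Right — Nash equilibrium.
(Down, Right): Ben prefers Left (4 > 0) — not an equilibrium.

(Down, Left)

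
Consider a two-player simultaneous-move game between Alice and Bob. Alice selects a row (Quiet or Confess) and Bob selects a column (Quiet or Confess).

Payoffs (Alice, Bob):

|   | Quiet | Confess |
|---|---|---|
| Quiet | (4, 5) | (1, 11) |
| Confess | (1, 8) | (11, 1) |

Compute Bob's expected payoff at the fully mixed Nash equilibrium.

83/13

First find p, the probability Alice plays Quiet, from Bob's indifference between Quiet and Confess: 5p + 8(1−p) = 11p + (1−p), giving p = 7/13.
Since Bob is indifferent in equilibrium, Bob's expected payoff equals the payoff from either column against (7/13, 6/13). Using Quiet: 5(7/13) + 8(6/13) = 83/13.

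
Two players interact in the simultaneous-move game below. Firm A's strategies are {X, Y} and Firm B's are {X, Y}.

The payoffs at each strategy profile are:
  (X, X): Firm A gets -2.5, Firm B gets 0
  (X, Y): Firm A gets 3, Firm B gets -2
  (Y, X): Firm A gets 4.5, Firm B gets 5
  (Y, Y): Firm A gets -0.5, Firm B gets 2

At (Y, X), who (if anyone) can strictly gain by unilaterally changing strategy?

Firm A at (Y, X) earns 4.5; deviating to X yields -2.5 — not better.
Firm B earns 5; deviating to Y yields 2 — not better.
Neither player can strictly improve; the profile is a Nash equilibrium.

Neither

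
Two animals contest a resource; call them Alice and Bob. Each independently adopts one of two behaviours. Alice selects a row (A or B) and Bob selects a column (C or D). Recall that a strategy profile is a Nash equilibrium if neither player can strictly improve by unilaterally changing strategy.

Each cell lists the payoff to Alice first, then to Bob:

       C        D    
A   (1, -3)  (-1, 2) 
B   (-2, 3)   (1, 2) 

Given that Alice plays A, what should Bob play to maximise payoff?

Against A, Bob earns -3 from C and 2 from D.
So D is the best response.

D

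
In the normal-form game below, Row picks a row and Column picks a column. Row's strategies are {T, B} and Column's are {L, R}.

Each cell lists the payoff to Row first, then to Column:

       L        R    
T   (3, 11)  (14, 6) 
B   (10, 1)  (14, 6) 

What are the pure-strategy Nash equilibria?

(B, R)

(T, L): Row prefers B (10 > 3) — not an equilibrium.
(T, R): Column prefers L (11 > 6) — not an equilibrium.
(B, L): Column prefers R (6 > 1) — not an equilibrium.
(B, R): Row gets 14 ≥ 14 from T, and Column gets 6 ≥ 1 from L — Nash equilibrium.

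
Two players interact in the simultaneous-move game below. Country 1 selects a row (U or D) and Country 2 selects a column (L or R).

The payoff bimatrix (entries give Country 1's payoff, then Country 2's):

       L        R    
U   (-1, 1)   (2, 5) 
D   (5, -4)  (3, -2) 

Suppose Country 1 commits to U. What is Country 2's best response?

Against U, Country 2 earns 1 from L and 5 from R.
So R is the best response.

R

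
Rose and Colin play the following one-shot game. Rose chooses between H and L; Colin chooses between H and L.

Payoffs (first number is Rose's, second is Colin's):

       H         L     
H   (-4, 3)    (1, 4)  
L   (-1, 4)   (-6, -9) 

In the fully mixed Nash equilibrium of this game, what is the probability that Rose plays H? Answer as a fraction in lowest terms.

Let p be the probability that Rose plays H. In a completely mixed equilibrium, Colin must be indifferent between H and L.
Colin's expected payoff from H is 3p + 4(1−p); from L it is 4p − 9(1−p).
Setting these equal: −p + 4 = 13p − 9, so p = 13/14.

13/14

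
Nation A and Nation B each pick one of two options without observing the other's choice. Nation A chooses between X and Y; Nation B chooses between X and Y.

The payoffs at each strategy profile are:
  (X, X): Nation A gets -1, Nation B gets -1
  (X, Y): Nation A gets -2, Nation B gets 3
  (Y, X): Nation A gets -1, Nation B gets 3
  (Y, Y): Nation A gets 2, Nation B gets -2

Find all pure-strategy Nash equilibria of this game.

(Y, X)

(X, X): Nation B prefers Y (3 > -1) — not an equilibrium.
(X, Y): Nation A prefers Y (2 > -2) — not an equilibrium.
(Y, X): Nation A gets -1 ≥ -1 from X, and Nation B gets 3 ≥ -2 from Y — Nash equilibrium.
(Y, Y): Nation B prefers X (3 > -2) — not an equilibrium.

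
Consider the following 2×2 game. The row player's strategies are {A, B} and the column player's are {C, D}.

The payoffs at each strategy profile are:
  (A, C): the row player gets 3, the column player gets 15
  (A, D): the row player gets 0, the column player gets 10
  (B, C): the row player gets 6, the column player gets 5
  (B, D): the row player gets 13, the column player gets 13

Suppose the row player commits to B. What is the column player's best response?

D

Against B, the column player earns 5 from C and 13 from D.
So D is the best response.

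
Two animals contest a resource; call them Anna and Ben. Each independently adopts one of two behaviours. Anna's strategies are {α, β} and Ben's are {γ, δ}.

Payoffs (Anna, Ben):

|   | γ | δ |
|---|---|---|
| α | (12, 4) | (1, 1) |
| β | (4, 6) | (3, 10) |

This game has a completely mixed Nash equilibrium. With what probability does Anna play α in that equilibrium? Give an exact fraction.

4/7

Let p be the probability that Anna plays α. In a completely mixed equilibrium, Ben must be indifferent between γ and δ.
Ben's expected payoff from γ is 4p + 6(1−p); from δ it is p + 10(1−p).
Setting these equal: −2p + 6 = −9p + 10, so p = 4/7.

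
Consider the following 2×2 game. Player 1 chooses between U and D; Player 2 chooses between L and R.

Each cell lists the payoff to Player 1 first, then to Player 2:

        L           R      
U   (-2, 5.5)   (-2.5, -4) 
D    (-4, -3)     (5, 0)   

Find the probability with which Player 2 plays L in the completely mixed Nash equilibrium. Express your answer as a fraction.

Let q be the probability that Player 2 plays L. In a completely mixed equilibrium, Player 1 must be indifferent between U and D.
Player 1's expected payoff from U is −2q − 2.5(1−q); from D it is −4q + 5(1−q).
Setting these equal: 0.5q − 2.5 = −9q + 5, so q = 15/19.

15/19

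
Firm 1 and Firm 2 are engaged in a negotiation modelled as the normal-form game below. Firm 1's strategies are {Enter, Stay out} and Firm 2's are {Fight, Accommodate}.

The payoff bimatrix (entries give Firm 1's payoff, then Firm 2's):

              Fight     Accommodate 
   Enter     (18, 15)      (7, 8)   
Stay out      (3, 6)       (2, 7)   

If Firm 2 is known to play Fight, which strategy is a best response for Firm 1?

Against Fight, Firm 1 earns 18 from Enter and 3 from Stay out.
So Enter is the best response.

Enter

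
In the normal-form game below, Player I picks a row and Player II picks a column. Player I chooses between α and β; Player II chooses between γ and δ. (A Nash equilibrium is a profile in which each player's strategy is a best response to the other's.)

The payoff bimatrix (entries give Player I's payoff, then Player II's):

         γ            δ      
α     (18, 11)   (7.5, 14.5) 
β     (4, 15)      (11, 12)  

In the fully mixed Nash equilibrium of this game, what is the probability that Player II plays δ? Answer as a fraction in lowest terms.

Let c be the probability that Player II plays γ. In a completely mixed equilibrium, Player I must be indifferent between α and β.
Player I's expected payoff from α is 18c + 7.5(1−c); from β it is 4c + 11(1−c).
Setting these equal: 10.5c + 7.5 = −7c + 11, so c = 1/5.
Therefore Player II plays δ with probability 1 − 1/5 = 4/5.

4/5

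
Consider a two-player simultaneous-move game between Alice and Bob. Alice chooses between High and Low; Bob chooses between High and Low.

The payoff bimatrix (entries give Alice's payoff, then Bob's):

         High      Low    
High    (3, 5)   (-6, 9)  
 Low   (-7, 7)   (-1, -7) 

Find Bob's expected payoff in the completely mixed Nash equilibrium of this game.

49/9

First find p, the probability Alice plays High, from Bob's indifference between High and Low: 5p + 7(1−p) = 9p − 7(1−p), giving p = 7/9.
Since Bob is indifferent in equilibrium, Bob's expected payoff equals the payoff from either column against (7/9, 2/9). Using High: 5(7/9) + 7(2/9) = 49/9.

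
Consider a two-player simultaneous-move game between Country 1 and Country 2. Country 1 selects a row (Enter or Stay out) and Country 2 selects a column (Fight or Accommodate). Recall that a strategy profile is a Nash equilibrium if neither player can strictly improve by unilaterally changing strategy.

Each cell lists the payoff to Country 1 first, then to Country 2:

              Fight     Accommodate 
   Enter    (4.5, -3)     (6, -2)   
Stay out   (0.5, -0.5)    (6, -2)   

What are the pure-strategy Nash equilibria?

(Enter, Accommodate)

(Enter, Fight): Country 2 prefers Accommodate (-2 > -3) — not an equilibrium.
(Enter, Accommodate): Country 1 gets 6 ≥ 6 from Stay out, and Country 2 gets -2 ≥ -3 from Fight — Nash equilibrium.
(Stay out, Fight): Country 1 prefers Enter (4.5 > 0.5) — not an equilibrium.
(Stay out, Accommodate): Country 2 prefers Fight (-0.5 > -2) — not an equilibrium.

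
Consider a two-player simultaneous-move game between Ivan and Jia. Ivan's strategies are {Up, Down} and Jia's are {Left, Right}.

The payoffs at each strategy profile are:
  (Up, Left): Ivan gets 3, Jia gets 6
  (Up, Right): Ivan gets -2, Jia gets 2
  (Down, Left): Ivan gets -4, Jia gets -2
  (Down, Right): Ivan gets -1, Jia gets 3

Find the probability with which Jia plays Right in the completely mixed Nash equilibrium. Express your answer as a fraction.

Let y be the probability that Jia plays Left. In a completely mixed equilibrium, Ivan must be indifferent between Up and Down.
Ivan's expected payoff from Up is 3y − 2(1−y); from Down it is −4y − (1−y).
Setting these equal: 5y − 2 = −3y − 1, so y = 1/8.
Therefore Jia plays Right with probability 1 − 1/8 = 7/8.

7/8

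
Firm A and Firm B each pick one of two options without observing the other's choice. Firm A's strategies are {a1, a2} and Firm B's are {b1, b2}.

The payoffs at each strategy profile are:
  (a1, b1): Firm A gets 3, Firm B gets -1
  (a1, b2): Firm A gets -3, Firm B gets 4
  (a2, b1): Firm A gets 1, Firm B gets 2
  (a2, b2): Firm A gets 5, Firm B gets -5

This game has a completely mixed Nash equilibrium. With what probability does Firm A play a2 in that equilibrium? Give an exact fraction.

Let x be the probability that Firm A plays a1. In a completely mixed equilibrium, Firm B must be indifferent between b1 and b2.
Firm B's expected payoff from b1 is −x + 2(1−x); from b2 it is 4x − 5(1−x).
Setting these equal: −3x + 2 = 9x − 5, so x = 7/12.
Therefore Firm A plays a2 with probability 1 − 7/12 = 5/12.

5/12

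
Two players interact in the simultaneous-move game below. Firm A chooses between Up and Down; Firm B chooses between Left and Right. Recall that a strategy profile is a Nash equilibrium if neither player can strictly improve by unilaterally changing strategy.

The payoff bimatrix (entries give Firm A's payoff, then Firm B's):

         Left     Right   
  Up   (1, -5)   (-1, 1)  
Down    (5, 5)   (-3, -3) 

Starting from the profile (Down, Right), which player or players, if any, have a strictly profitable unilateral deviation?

Firm A at (Down, Right) earns -3; deviating to Up yields -1 — a strict improvement.
Firm B earns -3; deviating to Left yields 5 — a strict improvement.
Both Firm A and Firm B have strictly profitable deviations.

Both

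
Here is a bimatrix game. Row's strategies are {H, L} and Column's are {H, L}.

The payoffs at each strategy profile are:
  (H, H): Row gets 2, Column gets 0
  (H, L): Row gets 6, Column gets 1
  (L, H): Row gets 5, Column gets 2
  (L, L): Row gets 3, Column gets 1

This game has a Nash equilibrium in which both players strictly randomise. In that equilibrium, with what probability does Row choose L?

1/2

Let r be the probability that Row plays H. In a completely mixed equilibrium, Column must be indifferent between H and L.
Column's expected payoff from H is 2(1−r); from L it is r + (1−r).
Setting these equal: −2r + 2 = 1, so r = 1/2.
Therefore Row plays L with probability 1 − 1/2 = 1/2.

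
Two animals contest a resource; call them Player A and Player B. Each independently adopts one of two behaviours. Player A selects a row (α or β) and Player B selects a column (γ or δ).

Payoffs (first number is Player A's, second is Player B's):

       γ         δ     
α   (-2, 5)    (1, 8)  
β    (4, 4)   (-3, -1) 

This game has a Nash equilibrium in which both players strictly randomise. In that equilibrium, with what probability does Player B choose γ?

Let y be the probability that Player B plays γ. In a completely mixed equilibrium, Player A must be indifferent between α and β.
Player A's expected payoff from α is −2y + (1−y); from β it is 4y − 3(1−y).
Setting these equal: −3y + 1 = 7y − 3, so y = 2/5.

2/5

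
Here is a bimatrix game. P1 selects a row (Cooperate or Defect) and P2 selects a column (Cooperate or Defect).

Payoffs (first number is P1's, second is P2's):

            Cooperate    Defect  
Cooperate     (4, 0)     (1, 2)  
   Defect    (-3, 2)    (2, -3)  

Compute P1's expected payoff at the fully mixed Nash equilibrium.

First find q, the probability P2 plays Cooperate, from P1's indifference between Cooperate and Defect: 4q + (1−q) = −3q + 2(1−q), giving q = 1/8.
Since P1 is indifferent in equilibrium, P1's expected payoff equals the payoff from either row against (1/8, 7/8). Using Cooperate: 4(1/8) + (7/8) = 11/8.

11/8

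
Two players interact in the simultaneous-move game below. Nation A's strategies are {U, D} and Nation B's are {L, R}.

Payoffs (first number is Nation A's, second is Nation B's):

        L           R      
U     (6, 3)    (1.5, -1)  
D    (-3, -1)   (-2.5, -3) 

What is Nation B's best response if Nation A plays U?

L

Against U, Nation B earns 3 from L and -1 from R.
So L is the best response.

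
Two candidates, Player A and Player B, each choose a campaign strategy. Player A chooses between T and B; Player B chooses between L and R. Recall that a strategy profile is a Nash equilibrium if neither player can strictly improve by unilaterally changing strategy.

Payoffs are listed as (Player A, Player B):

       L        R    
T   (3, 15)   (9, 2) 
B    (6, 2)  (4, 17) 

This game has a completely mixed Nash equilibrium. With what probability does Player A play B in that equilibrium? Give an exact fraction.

Let p be the probability that Player A plays T. In a completely mixed equilibrium, Player B must be indifferent between L and R.
Player B's expected payoff from L is 15p + 2(1−p); from R it is 2p + 17(1−p).
Setting these equal: 13p + 2 = −15p + 17, so p = 15/28.
Therefore Player A plays B with probability 1 − 15/28 = 13/28.

13/28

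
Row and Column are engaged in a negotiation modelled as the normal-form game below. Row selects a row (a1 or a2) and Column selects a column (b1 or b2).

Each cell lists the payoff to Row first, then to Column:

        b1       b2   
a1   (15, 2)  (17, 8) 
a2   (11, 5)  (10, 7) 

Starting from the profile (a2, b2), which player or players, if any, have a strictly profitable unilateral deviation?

Row at (a2, b2) earns 10; deviating to a1 yields 17 — a strict improvement.
Column earns 7; deviating to b1 yields 5 — not better.
Only Row has a strictly profitable deviation.

Row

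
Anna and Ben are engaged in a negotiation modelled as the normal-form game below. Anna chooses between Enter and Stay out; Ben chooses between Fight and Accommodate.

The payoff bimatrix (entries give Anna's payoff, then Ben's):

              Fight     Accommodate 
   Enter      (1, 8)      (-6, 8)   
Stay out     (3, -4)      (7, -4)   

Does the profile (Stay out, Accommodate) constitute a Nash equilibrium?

At (Stay out, Accommodate), Anna earns 7; switching to Enter would give -6, so Anna has no profitable deviation.
Ben earns -4; switching to Fight would give -4, so Ben has no profitable deviation.
Neither player can gain by a unilateral deviation, so this profile is a Nash equilibrium.

Yes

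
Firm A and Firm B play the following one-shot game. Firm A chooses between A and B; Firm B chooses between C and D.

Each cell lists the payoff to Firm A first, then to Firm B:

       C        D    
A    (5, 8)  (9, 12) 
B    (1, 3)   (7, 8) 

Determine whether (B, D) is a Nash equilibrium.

No

At (B, D), Firm A earns 7; switching to A would give 9, so Firm A would deviate.
Firm B earns 8; switching to C would give 3, so Firm B has no profitable deviation.
Since at least one player can profitably deviate, this is not a Nash equilibrium.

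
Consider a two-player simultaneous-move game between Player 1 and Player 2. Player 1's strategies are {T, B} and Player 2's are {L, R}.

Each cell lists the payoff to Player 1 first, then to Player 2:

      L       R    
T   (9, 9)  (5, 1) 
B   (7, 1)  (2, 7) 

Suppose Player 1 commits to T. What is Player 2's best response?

Against T, Player 2 earns 9 from L and 1 from R.
So L is the best response.

L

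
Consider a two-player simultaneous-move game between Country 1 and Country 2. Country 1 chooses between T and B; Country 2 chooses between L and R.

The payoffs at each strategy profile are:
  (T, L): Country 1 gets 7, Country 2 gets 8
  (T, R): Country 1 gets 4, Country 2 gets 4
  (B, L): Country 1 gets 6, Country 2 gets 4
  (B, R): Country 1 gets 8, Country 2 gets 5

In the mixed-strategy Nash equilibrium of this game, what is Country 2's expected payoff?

First find x, the probability Country 1 plays T, from Country 2's indifference between L and R: 8x + 4(1−x) = 4x + 5(1−x), giving x = 1/5.
Since Country 2 is indifferent in equilibrium, Country 2's expected payoff equals the payoff from either column against (1/5, 4/5). Using L: 8(1/5) + 4(4/5) = 24/5.

24/5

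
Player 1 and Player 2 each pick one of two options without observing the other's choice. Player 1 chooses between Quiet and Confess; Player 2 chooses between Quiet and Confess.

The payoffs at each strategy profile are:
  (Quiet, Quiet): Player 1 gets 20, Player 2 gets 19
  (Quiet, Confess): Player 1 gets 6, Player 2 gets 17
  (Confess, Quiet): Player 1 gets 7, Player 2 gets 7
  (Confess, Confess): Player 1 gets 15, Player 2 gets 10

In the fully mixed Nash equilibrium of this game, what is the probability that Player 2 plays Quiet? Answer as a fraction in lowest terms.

Let c be the probability that Player 2 plays Quiet. In a completely mixed equilibrium, Player 1 must be indifferent between Quiet and Confess.
Player 1's expected payoff from Quiet is 20c + 6(1−c); from Confess it is 7c + 15(1−c).
Setting these equal: 14c + 6 = −8c + 15, so c = 9/22.

9/22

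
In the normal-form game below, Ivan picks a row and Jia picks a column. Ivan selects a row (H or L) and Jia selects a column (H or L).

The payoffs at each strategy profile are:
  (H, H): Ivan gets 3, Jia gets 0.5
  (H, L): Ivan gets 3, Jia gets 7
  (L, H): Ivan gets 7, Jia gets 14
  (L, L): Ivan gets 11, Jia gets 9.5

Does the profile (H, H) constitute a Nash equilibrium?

At (H, H), Ivan earns 3; switching to L would give 7, so Ivan would deviate.
Jia earns 0.5; switching to L would give 7, so Jia would deviate.
Since at least one player can profitably deviate, this is not a Nash equilibrium.

No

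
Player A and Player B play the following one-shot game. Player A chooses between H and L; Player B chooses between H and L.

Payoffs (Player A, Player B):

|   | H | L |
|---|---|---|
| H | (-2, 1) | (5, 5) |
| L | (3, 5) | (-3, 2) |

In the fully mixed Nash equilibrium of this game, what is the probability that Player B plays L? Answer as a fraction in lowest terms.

5/13

Let q be the probability that Player B plays H. In a completely mixed equilibrium, Player A must be indifferent between H and L.
Player A's expected payoff from H is −2q + 5(1−q); from L it is 3q − 3(1−q).
Setting these equal: −7q + 5 = 6q − 3, so q = 8/13.
Therefore Player B plays L with probability 1 − 8/13 = 5/13.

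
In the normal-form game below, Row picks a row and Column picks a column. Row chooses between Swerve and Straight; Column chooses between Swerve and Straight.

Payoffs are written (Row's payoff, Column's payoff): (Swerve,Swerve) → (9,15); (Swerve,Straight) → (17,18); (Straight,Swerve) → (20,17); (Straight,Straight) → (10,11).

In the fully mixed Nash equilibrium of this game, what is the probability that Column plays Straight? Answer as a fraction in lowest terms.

Let y be the probability that Column plays Swerve. In a completely mixed equilibrium, Row must be indifferent between Swerve and Straight.
Row's expected payoff from Swerve is 9y + 17(1−y); from Straight it is 20y + 10(1−y).
Setting these equal: −8y + 17 = 10y + 10, so y = 7/18.
Therefore Column plays Straight with probability 1 − 7/18 = 11/18.

11/18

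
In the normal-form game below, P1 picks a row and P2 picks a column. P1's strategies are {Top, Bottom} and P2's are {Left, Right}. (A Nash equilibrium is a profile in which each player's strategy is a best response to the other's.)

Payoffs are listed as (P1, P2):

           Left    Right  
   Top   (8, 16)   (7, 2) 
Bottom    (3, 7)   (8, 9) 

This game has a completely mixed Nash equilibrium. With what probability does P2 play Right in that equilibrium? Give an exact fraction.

5/6

Let y be the probability that P2 plays Left. In a completely mixed equilibrium, P1 must be indifferent between Top and Bottom.
P1's expected payoff from Top is 8y + 7(1−y); from Bottom it is 3y + 8(1−y).
Setting these equal: y + 7 = −5y + 8, so y = 1/6.
Therefore P2 plays Right with probability 1 − 1/6 = 5/6.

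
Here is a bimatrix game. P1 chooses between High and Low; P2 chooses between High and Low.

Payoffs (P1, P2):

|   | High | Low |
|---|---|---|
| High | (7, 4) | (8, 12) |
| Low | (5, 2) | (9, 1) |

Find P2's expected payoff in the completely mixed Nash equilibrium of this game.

First find p, the probability P1 plays High, from P2's indifference between High and Low: 4p + 2(1−p) = 12p + (1−p), giving p = 1/9.
Since P2 is indifferent in equilibrium, P2's expected payoff equals the payoff from either column against (1/9, 8/9). Using High: 4(1/9) + 2(8/9) = 20/9.

20/9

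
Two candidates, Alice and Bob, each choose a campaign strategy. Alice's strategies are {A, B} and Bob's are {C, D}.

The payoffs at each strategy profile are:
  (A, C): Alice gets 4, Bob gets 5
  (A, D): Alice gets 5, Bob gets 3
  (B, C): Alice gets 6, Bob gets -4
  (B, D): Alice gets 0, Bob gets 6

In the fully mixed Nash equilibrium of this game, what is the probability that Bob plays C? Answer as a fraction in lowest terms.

5/7

Let y be the probability that Bob plays C. In a completely mixed equilibrium, Alice must be indifferent between A and B.
Alice's expected payoff from A is 4y + 5(1−y); from B it is 6y.
Setting these equal: −y + 5 = 6y, so y = 5/7.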